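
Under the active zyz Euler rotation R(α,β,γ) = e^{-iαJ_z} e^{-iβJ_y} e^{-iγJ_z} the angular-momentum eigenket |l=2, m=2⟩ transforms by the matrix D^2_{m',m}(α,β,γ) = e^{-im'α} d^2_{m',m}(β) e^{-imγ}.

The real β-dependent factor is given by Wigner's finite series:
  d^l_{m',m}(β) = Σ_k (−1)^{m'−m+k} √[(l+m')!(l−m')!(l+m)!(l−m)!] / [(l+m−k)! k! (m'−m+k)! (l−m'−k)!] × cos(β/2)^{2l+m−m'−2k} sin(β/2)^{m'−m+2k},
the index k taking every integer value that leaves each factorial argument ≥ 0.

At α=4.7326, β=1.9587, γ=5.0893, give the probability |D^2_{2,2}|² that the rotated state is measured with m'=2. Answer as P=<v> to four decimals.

First d^2_{2,2}(β=1.9587), then the phase factors e^{-i(2)α} and e^{-i(2)γ}:
c=cos(1.9587/2)=0.557562, s=sin(1.9587/2)=0.830135; N=√[24·1·24·1]=24.000000
Admissible k: 0..0 (factorial args all ≥0)
  k=0: (−1)^0·24.0000/(24)·0.5576^4·0.8301^0 = +0.096644
d^2_{2,2}(1.9587) = +0.096644
|D^2_{2,2}|² = |d^2_{2,2}(β)|² = (+0.096644)² = 0.009340 (the z-rotation phases have unit modulus)

P=0.0093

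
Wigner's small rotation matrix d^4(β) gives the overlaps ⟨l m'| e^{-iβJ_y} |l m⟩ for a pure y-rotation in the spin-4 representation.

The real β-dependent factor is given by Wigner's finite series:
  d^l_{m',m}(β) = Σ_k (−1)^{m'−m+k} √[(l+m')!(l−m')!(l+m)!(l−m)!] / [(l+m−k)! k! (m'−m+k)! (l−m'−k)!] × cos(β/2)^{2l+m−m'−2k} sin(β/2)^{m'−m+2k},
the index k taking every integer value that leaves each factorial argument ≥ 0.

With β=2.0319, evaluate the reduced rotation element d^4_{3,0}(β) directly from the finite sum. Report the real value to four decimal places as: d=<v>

d=0.4727

d^4_{3,0}(β=2.0319) via Wigner's sum:
With c≡cos(β/2)=0.526813 and s≡sin(β/2)=0.849981, N=[5040·1·24·24]^{1/2}=1703.830978
Admissible k: 0..1 (factorial args all ≥0)
  k=0: (−1)^3·1703.8310/(144)·0.5268^5·0.8500^3 = -0.294831
  k=1: (−1)^4·1703.8310/(144)·0.5268^3·0.8500^5 = +0.767503
d^4_{3,0}(2.0319) = -0.294831 +0.767503 = +0.472671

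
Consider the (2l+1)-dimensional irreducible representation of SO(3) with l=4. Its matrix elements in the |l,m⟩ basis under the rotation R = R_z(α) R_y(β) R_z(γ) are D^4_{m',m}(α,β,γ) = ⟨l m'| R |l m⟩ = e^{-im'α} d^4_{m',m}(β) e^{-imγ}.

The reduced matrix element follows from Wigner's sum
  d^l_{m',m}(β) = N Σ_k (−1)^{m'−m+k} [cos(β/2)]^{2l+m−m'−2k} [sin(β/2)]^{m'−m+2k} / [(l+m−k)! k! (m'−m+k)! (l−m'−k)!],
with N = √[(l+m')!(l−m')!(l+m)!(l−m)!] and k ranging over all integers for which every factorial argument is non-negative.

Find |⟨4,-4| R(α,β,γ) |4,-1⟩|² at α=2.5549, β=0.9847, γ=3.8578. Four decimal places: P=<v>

P=0.1764

First d^4_{-4,-1}(β=0.9847), then the phase factors e^{-i(-4)α} and e^{-i(-1)γ}:
Half-angle: c=0.881224, s=0.472698. N=√(1·40320·6·120)=5387.986637
k∈{3} keeps every argument non-negative
  k=3: (−1)^0·5387.9866/(720)·0.8812^5·0.4727^3 = +0.420028
d^4_{-4,-1}(0.9847) = +0.420028
|D^4_{-4,-1}|² = |d^4_{-4,-1}(β)|² = (+0.420028)² = 0.176423 (the z-rotation phases have unit modulus)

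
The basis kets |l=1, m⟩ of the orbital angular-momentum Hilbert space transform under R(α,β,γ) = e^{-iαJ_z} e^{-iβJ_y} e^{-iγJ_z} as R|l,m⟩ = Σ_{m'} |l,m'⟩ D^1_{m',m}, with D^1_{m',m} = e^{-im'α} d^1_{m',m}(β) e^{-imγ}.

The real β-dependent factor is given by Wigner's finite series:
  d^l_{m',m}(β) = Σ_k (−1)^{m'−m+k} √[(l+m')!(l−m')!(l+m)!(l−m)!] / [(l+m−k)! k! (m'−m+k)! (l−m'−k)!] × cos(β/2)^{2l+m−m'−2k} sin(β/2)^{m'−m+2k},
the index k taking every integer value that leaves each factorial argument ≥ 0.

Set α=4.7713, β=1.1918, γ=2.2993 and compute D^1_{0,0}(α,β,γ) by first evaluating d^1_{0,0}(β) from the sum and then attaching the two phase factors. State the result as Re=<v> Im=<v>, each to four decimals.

First d^1_{0,0}(β=1.1918), then the phase factors e^{-i(0)α} and e^{-i(0)γ}:
With c≡cos(β/2)=0.827644 and s≡sin(β/2)=0.561254, N=[1·1·1·1]^{1/2}=1.000000
k∈{0,1} keeps every argument non-negative
  k=0: (−1)^0·1.0000/(1)·0.8276^2·0.5613^0 = +0.684994
  k=1: (−1)^1·1.0000/(1)·0.8276^0·0.5613^2 = -0.315006
d^1_{0,0}(1.1918) = +0.684994 -0.315006 = +0.369988
D = (+1.000000+0.000000i)·(+0.369988)·(+1.000000+0.000000i) = +0.369988+0.000000i

Re=0.3700 Im=0.0000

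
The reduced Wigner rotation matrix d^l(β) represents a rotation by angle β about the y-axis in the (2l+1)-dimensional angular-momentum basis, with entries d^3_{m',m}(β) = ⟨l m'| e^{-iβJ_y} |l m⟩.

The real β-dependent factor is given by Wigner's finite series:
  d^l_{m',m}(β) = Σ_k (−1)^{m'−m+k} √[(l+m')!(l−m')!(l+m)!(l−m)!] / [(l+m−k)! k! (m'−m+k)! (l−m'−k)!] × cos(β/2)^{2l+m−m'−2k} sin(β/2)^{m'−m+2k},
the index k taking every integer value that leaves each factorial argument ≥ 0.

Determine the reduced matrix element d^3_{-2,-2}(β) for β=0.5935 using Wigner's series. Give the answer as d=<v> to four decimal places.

d^3_{-2,-2}(β=0.5935) via Wigner's sum:
With c≡cos(β/2)=0.956292 and s≡sin(β/2)=0.292414, N=[1·120·1·120]^{1/2}=120.000000
k: max(0,(-2)−(-2))=0 … min(3+(-2),3−(-2))=1
  k=0: (−1)^0·120.0000/(120)·0.9563^6·0.2924^0 = +0.764791
  k=1: (−1)^1·120.0000/(24)·0.9563^4·0.2924^2 = -0.357542
d^3_{-2,-2}(0.5935) = +0.764791 -0.357542 = +0.407249

d=0.4072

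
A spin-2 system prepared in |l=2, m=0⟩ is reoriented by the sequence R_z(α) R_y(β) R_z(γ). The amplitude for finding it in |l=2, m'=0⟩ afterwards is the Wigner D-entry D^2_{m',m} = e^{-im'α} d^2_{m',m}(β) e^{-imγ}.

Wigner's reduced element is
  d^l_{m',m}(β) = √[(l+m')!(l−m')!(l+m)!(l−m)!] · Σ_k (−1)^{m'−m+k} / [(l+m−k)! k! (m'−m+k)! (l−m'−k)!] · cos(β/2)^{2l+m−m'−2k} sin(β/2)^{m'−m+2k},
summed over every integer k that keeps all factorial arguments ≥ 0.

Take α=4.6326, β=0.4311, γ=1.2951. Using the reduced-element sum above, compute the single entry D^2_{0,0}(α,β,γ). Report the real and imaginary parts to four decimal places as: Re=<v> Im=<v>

Re=0.7381 Im=0.0000

First d^2_{0,0}(β=0.4311), then the phase factors e^{-i(0)α} and e^{-i(0)γ}:
Half-angle: c=0.976859, s=0.213885. N=√(2·2·2·2)=4.000000
k: max(0,(0)−(0))=0 … min(2+(0),2−(0))=2
  k=0: (−1)^0·4.0000/(4)·0.9769^4·0.2139^0 = +0.910599
  k=1: (−1)^1·4.0000/(1)·0.9769^2·0.2139^2 = -0.174616
  k=2: (−1)^2·4.0000/(4)·0.9769^0·0.2139^4 = +0.002093
d^2_{0,0}(0.4311) = +0.910599 -0.174616 +0.002093 = +0.738076
Attach z-rotation phases: D = e^{-i(0)(4.6326)}·(+0.738076)·e^{-i(0)(1.2951)} = +0.738076+0.000000i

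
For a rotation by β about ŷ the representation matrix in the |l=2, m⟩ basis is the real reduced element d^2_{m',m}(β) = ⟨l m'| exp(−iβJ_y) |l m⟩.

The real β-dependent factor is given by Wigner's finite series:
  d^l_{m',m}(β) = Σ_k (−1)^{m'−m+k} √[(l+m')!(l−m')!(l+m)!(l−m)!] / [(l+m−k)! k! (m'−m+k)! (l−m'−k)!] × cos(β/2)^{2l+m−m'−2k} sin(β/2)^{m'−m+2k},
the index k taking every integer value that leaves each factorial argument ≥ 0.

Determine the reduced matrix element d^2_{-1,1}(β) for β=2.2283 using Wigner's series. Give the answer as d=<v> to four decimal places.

d=-0.1791

d^2_{-1,1}(β=2.2283) via Wigner's sum:
Half-angle: c=0.440941, s=0.897536. N=√(1·6·6·1)=6.000000
Admissible k: 2..3 (factorial args all ≥0)
  k=2: (−1)^0·6.0000/(2)·0.4409^2·0.8975^2 = +0.469878
  k=3: (−1)^1·6.0000/(6)·0.4409^0·0.8975^4 = -0.648945
d^2_{-1,1}(2.2283) = +0.469878 -0.648945 = -0.179067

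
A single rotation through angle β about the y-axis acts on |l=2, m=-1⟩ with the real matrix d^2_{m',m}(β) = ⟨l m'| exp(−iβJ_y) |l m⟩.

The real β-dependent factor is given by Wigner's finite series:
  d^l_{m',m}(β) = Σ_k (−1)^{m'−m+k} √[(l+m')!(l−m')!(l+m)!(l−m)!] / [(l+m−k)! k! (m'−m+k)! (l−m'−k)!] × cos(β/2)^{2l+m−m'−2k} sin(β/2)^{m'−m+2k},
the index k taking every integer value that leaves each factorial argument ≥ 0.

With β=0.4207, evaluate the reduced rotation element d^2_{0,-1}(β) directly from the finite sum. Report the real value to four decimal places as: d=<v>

d=-0.4566

d^2_{0,-1}(β=0.4207) via Wigner's sum:
Half-angle: c=0.977958, s=0.208802. N=√(2·2·1·6)=4.898979
Admissible k: 0..1 (factorial args all ≥0)
  k=0: (−1)^1·4.8990/(2)·0.9780^3·0.2088^1 = -0.478378
  k=1: (−1)^2·4.8990/(2)·0.9780^1·0.2088^3 = +0.021807
d^2_{0,-1}(0.4207) = -0.478378 +0.021807 = -0.456571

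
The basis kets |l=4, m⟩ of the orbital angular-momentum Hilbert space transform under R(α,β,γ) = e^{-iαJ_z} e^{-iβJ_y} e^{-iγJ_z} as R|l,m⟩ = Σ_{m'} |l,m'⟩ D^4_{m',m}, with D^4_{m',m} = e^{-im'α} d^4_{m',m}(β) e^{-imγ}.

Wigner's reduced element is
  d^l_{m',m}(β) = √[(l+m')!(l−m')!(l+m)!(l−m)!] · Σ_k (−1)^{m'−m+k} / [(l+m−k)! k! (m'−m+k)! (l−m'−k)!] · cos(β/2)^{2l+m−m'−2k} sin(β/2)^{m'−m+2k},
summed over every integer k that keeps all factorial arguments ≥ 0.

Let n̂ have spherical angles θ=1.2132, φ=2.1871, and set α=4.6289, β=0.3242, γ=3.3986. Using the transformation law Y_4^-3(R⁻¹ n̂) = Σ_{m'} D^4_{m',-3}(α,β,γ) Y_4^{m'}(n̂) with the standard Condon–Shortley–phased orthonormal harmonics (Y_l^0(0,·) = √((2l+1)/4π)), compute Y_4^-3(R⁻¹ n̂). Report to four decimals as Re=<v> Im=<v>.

Need the full column D^4_{m',-3} for m'=−4..4 at α=4.6289, β=0.3242, γ=3.3986.
cos(β/2)=0.986891, sin(β/2)=0.161391
d^4_{-4,-3}: single k=1 term ⇒ +0.416205;  D = -0.377081-0.176173i
d^4_{-3,-3}: k∈[0..1] ⇒ +0.899812 -0.168450 = +0.731362;  D = +0.363752-0.634488i
d^4_{-2,-3}: k∈[0..1] ⇒ -0.550587 +0.044174 = -0.506413;  D = -0.416801-0.287630i
d^4_{-1,-3}: k∈[0..1] ⇒ +0.191004 -0.008514 = +0.182491;  D = -0.115815+0.141031i
d^4_{0,-3}: k∈[0..1] ⇒ -0.046564 +0.001245 = -0.045318;  D = +0.032502+0.031581i
d^4_{1,-3}: k∈[0..1] ⇒ +0.008514 -0.000137 = +0.008377;  D = +0.006318-0.005500i
d^4_{2,-3}: k∈[0..1] ⇒ -0.001181 +0.000011 = -0.001171;  D = -0.000692-0.000944i
d^4_{3,-3}: k∈[0..1] ⇒ +0.000120 -0.000000 = +0.000120;  D = -0.000102+0.000063i
d^4_{4,-3}: single k=0 term ⇒ -0.000008;  D = +0.000004+0.000007i
Y_4^{m'}(θ=1.2132,φ=2.1871) and Σ D·Y over m':
  (-0.3771-0.1762i)·(-0.2657-0.2133i)  (+0.3638-0.6345i)·(+0.3463-0.0989i)  (-0.4168-0.2876i)·(+0.0139-0.0394i)  (-0.1158+0.1410i)·(+0.1921+0.2712i)  (+0.0325+0.0316i)·(-0.0159+0.0000i)  (+0.0063-0.0055i)·(-0.1921+0.2712i)  (-0.0007-0.0009i)·(+0.0139+0.0394i)  (-0.0001+0.0001i)·(-0.3463-0.0989i)  (+0.0000+0.0000i)·(-0.2657+0.2133i)
Y_4^-3(R⁻¹ n̂) = +0.048069-0.118088i

Re=0.0481 Im=-0.1181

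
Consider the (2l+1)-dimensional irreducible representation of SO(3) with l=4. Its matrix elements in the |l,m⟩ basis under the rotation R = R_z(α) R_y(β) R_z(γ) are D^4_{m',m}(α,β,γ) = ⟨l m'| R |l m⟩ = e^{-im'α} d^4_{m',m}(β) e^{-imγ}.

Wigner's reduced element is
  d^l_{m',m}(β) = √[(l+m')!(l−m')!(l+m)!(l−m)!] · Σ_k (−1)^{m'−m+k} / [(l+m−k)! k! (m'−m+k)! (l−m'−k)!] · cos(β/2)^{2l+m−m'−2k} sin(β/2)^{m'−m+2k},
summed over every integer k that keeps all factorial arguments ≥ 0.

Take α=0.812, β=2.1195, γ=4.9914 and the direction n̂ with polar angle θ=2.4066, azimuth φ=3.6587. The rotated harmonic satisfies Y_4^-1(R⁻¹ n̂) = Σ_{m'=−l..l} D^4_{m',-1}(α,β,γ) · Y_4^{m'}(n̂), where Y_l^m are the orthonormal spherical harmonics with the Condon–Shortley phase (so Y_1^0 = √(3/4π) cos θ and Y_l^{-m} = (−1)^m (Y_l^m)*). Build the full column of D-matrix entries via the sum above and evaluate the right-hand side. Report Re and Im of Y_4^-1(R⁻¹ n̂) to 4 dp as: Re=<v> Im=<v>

Re=0.0169 Im=-0.2107

Need the full column D^4_{m',-1} for m'=−4..4 at α=0.812, β=2.1195, γ=4.9914.
cos(β/2)=0.489090, sin(β/2)=0.872233
d^4_{-4,-1}: single k=3 term ⇒ +0.138975;  D = -0.052247+0.128780i
d^4_{-3,-1}: k∈[2..3] ⇒ +0.082655 -0.438132 = -0.355477;  D = -0.147083-0.323621i
d^4_{-2,-1}: k∈[1..3] ⇒ +0.024774 -0.393957 +0.835305 = +0.466121;  D = +0.440635+0.152020i
d^4_{-1,-1}: k∈[0..3] ⇒ +0.003274 -0.156203 +0.993591 -1.053352 = -0.212691;  D = -0.188677+0.098176i
d^4_{0,-1}: k∈[0..3] ⇒ -0.026114 +0.498320 -1.584879 +0.840103 = -0.272570;  D = -0.075067+0.262029i
d^4_{1,-1}: k∈[0..3] ⇒ +0.104135 -0.993591 +1.580028 -0.335013 = +0.355561;  D = -0.180664-0.306242i
d^4_{2,-1}: k∈[0..2] ⇒ -0.262638 +1.252957 -0.796991 = +0.193328;  D = -0.188420-0.043285i
d^4_{3,-1}: k∈[0..1] ⇒ +0.438132 -0.836072 = -0.397940;  D = +0.331505-0.220138i
d^4_{4,-1}: single k=0 term ⇒ -0.442002;  D = +0.075913-0.435434i
Y_4^{m'}(θ=2.4066,φ=3.6587) and Σ D·Y over m':
  (-0.0522+0.1288i)·(-0.0427-0.0786i)  (-0.1471-0.3236i)·(+0.0055-0.2799i)  (+0.4406+0.1520i)·(+0.2193-0.3688i)  (-0.1887+0.0982i)·(+0.1743-0.0992i)  (-0.0751+0.2620i)·(-0.3078+0.0000i)  (-0.1807-0.3062i)·(-0.1743-0.0992i)  (-0.1884-0.0433i)·(+0.2193+0.3688i)  (+0.3315-0.2201i)·(-0.0055-0.2799i)  (+0.0759-0.4354i)·(-0.0427+0.0786i)
Y_4^-1(R⁻¹ n̂) = +0.016942-0.210662i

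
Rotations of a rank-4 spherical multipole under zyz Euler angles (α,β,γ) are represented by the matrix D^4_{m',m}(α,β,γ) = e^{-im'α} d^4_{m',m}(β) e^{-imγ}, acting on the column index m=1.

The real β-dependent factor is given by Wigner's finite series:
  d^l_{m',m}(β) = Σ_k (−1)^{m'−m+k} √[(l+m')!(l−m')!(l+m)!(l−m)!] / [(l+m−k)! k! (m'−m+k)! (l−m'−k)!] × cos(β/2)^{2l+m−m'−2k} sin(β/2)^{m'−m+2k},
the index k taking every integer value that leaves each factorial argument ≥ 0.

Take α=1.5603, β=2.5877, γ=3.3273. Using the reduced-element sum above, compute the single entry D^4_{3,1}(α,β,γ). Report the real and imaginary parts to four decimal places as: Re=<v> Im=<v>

First d^4_{3,1}(β=2.5877), then the phase factors e^{-i(3)α} and e^{-i(1)γ}:
With c≡cos(β/2)=0.273420 and s≡sin(β/2)=0.961895, N=[5040·1·120·6]^{1/2}=1904.940944
Admissible k: 0..1 (factorial args all ≥0)
  k=0: (−1)^2·1904.9409/(240)·0.2734^6·0.9619^2 = +0.003068
  k=1: (−1)^3·1904.9409/(144)·0.2734^4·0.9619^4 = -0.063292
d^4_{3,1}(2.5877) = +0.003068 -0.063292 = -0.060224
Phases: e^{-i·(3)·1.5603}=-0.031484+0.999504i, e^{-i·(1)·3.3273}=-0.982806+0.184642i ⇒ D=+0.009251+0.059509i

Re=0.0093 Im=0.0595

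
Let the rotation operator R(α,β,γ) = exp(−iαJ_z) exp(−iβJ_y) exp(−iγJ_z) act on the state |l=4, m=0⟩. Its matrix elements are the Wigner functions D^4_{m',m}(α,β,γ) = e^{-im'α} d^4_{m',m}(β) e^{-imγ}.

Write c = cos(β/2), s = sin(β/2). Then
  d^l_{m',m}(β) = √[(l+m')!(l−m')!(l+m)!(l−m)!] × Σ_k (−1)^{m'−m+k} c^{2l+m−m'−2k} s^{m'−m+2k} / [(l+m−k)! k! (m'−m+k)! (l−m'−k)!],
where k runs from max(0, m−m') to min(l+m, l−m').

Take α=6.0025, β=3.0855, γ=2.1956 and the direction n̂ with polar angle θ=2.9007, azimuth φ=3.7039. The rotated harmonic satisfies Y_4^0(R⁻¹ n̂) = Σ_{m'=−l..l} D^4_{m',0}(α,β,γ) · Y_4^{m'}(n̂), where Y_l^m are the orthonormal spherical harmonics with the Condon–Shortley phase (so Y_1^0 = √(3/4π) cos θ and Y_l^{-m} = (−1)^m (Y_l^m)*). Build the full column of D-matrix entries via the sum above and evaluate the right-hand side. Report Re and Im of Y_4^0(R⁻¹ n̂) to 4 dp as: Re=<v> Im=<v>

Need the full column D^4_{m',0} for m'=−4..4 at α=6.0025, β=3.0855, γ=2.1956.
cos(β/2)=0.028043, sin(β/2)=0.999607
d^4_{-4,0}: single k=4 term ⇒ +0.000005;  D = +0.000002-0.000005i
d^4_{-3,0}: k∈[3..4] ⇒ +0.000000 -0.000260 = -0.000260;  D = -0.000173+0.000194i
d^4_{-2,0}: k∈[2..4] ⇒ +0.000000 -0.000016 +0.007443 = +0.007427;  D = +0.006287-0.003954i
d^4_{-1,0}: k∈[1..4] ⇒ +0.000000 -0.000000 +0.000591 -0.125066 = -0.124476;  D = -0.119604+0.034482i
d^4_{0,0}: k∈[0..4] ⇒ +0.000000 -0.000000 +0.000022 -0.012553 +0.996858 = +0.984328;  D = +0.984328+0.000000i
d^4_{1,0}: k∈[0..3] ⇒ -0.000000 +0.000000 -0.000591 +0.125066 = +0.124476;  D = +0.119604+0.034482i
d^4_{2,0}: k∈[0..2] ⇒ +0.000000 -0.000016 +0.007443 = +0.007427;  D = +0.006287+0.003954i
d^4_{3,0}: k∈[0..1] ⇒ -0.000000 +0.000260 = +0.000260;  D = +0.000173+0.000194i
d^4_{4,0}: single k=0 term ⇒ +0.000005;  D = +0.000002+0.000005i
Y_4^{m'}(θ=2.9007,φ=3.7039) and Σ D·Y over m':
  (+0.0000-0.0000i)·(-0.0009-0.0011i)  (-0.0002+0.0002i)·(-0.0019-0.0164i)  (+0.0063-0.0040i)·(+0.0460-0.0962i)  (-0.1196+0.0345i)·(+0.3340-0.2105i)  (+0.9843+0.0000i)·(+0.6174+0.0000i)  (+0.1196+0.0345i)·(-0.3340-0.2105i)  (+0.0063+0.0040i)·(+0.0460+0.0962i)  (+0.0002+0.0002i)·(+0.0019-0.0164i)  (+0.0000+0.0000i)·(-0.0009+0.0011i)
Y_4^0(R⁻¹ n̂) = +0.542218+0.000000i

Re=0.5422 Im=0.0000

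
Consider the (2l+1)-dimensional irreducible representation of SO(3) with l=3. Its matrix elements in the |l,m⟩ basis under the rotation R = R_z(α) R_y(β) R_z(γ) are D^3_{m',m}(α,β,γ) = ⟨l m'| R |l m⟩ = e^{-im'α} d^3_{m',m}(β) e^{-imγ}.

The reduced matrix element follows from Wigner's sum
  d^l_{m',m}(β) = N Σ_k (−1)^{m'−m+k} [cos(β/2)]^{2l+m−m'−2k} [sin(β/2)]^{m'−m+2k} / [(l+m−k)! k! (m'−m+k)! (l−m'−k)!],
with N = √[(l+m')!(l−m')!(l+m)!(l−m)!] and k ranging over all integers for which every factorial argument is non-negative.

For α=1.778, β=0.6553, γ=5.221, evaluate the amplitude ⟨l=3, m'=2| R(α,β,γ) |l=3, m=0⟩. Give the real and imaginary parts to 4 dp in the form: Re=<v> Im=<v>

D^3_{2,0}(1.778,0.6553,5.221) = e^{-i·2·1.778}·d^3_{2,0}(0.6553)·e^{-i·0·5.221}. Compute d first:
With c≡cos(β/2)=0.946801 and s≡sin(β/2)=0.321819, N=[120·1·6·6]^{1/2}=65.726707
k∈{0,1} keeps every argument non-negative
  k=0: (−1)^2·65.7267/(12)·0.9468^4·0.3218^2 = +0.455847
  k=1: (−1)^3·65.7267/(12)·0.9468^2·0.3218^4 = -0.052665
d^3_{2,0}(0.6553) = +0.455847 -0.052665 = +0.403182
D = (-0.915355+0.402648i)·(+0.403182)·(+1.000000+0.000000i) = -0.369054+0.162340i

Re=-0.3691 Im=0.1623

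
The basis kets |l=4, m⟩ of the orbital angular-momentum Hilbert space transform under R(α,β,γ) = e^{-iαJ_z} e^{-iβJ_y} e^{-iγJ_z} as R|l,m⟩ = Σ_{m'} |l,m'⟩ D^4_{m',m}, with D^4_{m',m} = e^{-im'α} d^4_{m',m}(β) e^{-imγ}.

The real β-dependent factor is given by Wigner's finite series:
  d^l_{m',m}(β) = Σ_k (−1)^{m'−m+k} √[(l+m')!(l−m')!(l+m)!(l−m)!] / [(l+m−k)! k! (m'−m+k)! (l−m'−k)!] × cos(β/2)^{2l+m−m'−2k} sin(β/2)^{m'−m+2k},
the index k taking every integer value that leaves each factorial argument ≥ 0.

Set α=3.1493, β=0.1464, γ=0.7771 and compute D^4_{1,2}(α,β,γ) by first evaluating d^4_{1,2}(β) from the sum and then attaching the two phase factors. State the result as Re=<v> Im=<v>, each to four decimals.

First d^4_{1,2}(β=0.1464), then the phase factors e^{-i(1)α} and e^{-i(2)γ}:
Half-angle: c=0.997322, s=0.073135. N=√(120·6·720·2)=1018.233765
k∈{1,2,3} keeps every argument non-negative
  k=1: (−1)^0·1018.2338/(240)·0.9973^7·0.0731^1 = +0.304514
  k=2: (−1)^1·1018.2338/(48)·0.9973^5·0.0731^3 = -0.008188
  k=3: (−1)^2·1018.2338/(72)·0.9973^3·0.0731^5 = +0.000029
d^4_{1,2}(0.1464) = +0.304514 -0.008188 +0.000029 = +0.296356
D = (-0.999970+0.007707i)·(+0.296356)·(+0.016596-0.999862i) = -0.002634+0.296344i

Re=-0.0026 Im=0.2963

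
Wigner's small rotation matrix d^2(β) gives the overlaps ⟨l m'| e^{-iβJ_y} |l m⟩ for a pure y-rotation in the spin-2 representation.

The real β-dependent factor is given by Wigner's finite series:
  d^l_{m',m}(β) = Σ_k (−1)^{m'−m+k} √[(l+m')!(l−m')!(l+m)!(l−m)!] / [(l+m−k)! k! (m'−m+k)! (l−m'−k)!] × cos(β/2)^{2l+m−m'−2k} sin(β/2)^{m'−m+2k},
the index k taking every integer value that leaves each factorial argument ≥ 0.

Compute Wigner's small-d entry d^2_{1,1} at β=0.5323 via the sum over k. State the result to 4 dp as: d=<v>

d^2_{1,1}(β=0.5323) via Wigner's sum:
c=cos(0.5323/2)=0.964791, s=sin(0.5323/2)=0.263019; N=√[6·1·6·1]=6.000000
k∈{0,1} keeps every argument non-negative
  k=0: (−1)^0·6.0000/(6)·0.9648^4·0.2630^0 = +0.866428
  k=1: (−1)^1·6.0000/(2)·0.9648^2·0.2630^2 = -0.193180
d^2_{1,1}(0.5323) = +0.866428 -0.193180 = +0.673248

d=0.6732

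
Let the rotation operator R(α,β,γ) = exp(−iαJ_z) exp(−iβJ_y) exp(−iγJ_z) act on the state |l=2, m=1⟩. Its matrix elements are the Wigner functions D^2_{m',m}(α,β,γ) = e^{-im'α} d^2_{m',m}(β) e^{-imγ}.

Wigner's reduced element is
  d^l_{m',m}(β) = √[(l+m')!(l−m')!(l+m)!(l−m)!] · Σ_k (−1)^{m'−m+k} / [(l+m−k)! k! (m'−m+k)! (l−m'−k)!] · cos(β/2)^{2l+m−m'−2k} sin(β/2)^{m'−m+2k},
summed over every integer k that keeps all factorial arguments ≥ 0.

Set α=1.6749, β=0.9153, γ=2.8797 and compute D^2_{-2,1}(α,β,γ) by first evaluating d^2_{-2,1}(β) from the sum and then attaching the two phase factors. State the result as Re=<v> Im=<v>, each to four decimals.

Re=0.1380 Im=0.0701

D^2_{-2,1}(1.6749,0.9153,2.8797) = e^{-i·-2·1.6749}·d^2_{-2,1}(0.9153)·e^{-i·1·2.8797}. Compute d first:
c=cos(0.9153/2)=0.897093, s=sin(0.9153/2)=0.441841; N=√[1·24·6·1]=12.000000
k: max(0,(1)−(-2))=3 … min(2+(1),2−(-2))=3
  k=3: (−1)^0·12.0000/(6)·0.8971^1·0.4418^3 = +0.154763
d^2_{-2,1}(0.9153) = +0.154763
Phases: e^{-i·(-2)·1.6749}=-0.978403-0.206706i, e^{-i·(1)·2.8797}=-0.965902-0.258909i ⇒ D=+0.137974+0.070104i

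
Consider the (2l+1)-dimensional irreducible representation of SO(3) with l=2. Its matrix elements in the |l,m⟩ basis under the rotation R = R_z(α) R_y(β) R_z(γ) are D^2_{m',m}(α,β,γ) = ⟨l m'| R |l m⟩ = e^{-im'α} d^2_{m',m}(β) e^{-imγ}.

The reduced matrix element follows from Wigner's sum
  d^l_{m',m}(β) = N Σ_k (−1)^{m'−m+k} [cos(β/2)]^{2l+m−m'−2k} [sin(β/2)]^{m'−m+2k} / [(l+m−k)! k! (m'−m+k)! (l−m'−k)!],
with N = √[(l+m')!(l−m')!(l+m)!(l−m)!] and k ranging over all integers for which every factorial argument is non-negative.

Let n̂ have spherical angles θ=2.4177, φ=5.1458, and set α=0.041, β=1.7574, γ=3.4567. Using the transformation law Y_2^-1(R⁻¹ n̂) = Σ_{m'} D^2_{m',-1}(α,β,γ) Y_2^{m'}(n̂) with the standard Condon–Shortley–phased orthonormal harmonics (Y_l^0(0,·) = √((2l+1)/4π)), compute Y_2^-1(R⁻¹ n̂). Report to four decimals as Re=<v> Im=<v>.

Need the full column D^2_{m',-1} for m'=−2..2 at α=0.041, β=1.7574, γ=3.4567.
cos(β/2)=0.638153, sin(β/2)=0.769910
d^2_{-2,-1}: single k=1 term ⇒ +0.400169;  D = -0.369029-0.154766i
d^2_{-1,-1}: k∈[0..1] ⇒ +0.165843 -0.724186 = -0.558343;  D = +0.523313+0.194654i
d^2_{0,-1}: k∈[0..1] ⇒ -0.490105 +0.713378 = +0.223273;  D = -0.212280-0.069197i
d^2_{1,-1}: k∈[0..1] ⇒ +0.724186 -0.351366 = +0.372820;  D = -0.358902-0.100918i
d^2_{2,-1}: single k=0 term ⇒ -0.582471;  D = +0.566717+0.134552i
Y_2^{m'}(θ=2.4177,φ=5.1458) and Σ D·Y over m':
  (-0.3690-0.1548i)·(-0.1097+0.1292i)  (+0.5233+0.1947i)·(-0.1610-0.3479i)  (-0.2123-0.0692i)·(+0.2157+0.0000i)  (-0.3589-0.1009i)·(+0.1610-0.3479i)  (+0.5667+0.1346i)·(-0.1097-0.1292i)
Y_2^-1(R⁻¹ n̂) = -0.139533-0.238359i

Re=-0.1395 Im=-0.2384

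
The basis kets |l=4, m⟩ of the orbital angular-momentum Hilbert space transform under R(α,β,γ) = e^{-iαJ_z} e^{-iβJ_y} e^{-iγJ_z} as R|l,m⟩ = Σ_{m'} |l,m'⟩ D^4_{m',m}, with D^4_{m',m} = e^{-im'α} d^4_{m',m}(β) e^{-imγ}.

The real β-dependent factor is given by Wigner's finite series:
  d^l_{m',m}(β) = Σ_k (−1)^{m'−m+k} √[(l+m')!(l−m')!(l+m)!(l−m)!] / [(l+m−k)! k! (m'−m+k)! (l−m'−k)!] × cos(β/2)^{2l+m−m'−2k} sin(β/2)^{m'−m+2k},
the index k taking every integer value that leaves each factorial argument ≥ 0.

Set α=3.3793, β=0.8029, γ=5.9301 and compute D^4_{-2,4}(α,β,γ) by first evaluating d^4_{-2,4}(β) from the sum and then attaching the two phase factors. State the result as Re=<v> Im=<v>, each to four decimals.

Re=-0.0050 Im=0.0152

Split into d^4_{-2,4}(β=0.8029) × two z-phases.
With c≡cos(β/2)=0.920495 and s≡sin(β/2)=0.390753, N=[2·720·40320·1]^{1/2}=7619.763776
k: max(0,(4)−(-2))=6 … min(4+(4),4−(-2))=6
  k=6: (−1)^0·7619.7638/(1440)·0.9205^2·0.3908^6 = +0.015960
d^4_{-2,4}(0.8029) = +0.015960
Attach z-rotation phases: D = e^{-i(-2)(3.3793)}·(+0.015960)·e^{-i(4)(5.9301)} = -0.004974+0.015165i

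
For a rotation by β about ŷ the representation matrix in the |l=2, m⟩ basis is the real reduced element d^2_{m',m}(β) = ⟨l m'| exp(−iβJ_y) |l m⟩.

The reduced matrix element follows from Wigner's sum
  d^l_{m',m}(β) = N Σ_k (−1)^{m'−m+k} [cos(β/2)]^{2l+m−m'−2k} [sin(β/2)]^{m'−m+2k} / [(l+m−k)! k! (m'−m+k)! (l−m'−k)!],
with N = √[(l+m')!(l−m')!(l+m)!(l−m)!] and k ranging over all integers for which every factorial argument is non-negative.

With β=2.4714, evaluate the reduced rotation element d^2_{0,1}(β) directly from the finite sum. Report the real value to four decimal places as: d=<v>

d=-0.5962

d^2_{0,1}(β=2.4714) via Wigner's sum:
Half-angle: c=0.328860, s=0.944379. N=√(2·2·6·1)=4.898979
k: max(0,(1)−(0))=1 … min(2+(1),2−(0))=2
  k=1: (−1)^0·4.8990/(2)·0.3289^3·0.9444^1 = +0.082273
  k=2: (−1)^1·4.8990/(2)·0.3289^1·0.9444^3 = -0.678462
d^2_{0,1}(2.4714) = +0.082273 -0.678462 = -0.596189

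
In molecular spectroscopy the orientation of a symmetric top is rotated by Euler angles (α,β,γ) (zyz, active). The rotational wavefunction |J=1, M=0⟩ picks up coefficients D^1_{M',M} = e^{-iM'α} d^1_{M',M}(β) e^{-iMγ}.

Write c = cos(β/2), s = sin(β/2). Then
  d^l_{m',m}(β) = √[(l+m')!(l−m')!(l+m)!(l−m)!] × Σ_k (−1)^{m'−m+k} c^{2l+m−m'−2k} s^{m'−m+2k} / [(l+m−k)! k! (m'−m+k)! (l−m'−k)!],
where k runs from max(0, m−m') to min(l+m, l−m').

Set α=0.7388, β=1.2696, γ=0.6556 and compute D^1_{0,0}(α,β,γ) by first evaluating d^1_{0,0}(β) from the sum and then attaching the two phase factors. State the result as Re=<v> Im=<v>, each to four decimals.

Re=0.2967 Im=0.0000

Split into d^1_{0,0}(β=1.2696) × two z-phases.
With c≡cos(β/2)=0.805190 and s≡sin(β/2)=0.593016, N=[1·1·1·1]^{1/2}=1.000000
Admissible k: 0..1 (factorial args all ≥0)
  k=0: (−1)^0·1.0000/(1)·0.8052^2·0.5930^0 = +0.648331
  k=1: (−1)^1·1.0000/(1)·0.8052^0·0.5930^2 = -0.351669
d^1_{0,0}(1.2696) = +0.648331 -0.351669 = +0.296663
Phases: e^{-i·(0)·0.7388}=+1.000000+0.000000i, e^{-i·(0)·0.6556}=+1.000000+0.000000i ⇒ D=+0.296663+0.000000i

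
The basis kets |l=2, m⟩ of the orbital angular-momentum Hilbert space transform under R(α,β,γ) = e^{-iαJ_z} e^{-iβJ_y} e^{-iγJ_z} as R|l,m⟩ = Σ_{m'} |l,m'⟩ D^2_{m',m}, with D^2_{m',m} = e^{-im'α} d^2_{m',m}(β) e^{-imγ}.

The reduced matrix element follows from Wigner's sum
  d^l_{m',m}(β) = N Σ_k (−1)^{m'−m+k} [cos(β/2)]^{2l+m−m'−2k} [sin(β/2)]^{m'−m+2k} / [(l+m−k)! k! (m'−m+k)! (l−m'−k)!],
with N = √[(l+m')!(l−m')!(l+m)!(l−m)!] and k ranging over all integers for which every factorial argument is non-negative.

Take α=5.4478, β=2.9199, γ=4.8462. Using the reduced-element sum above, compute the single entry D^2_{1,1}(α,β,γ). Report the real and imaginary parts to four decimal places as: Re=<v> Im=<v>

Re=0.0233 Im=-0.0276

Split into d^2_{1,1}(β=2.9199) × two z-phases.
With c≡cos(β/2)=0.110619 and s≡sin(β/2)=0.993863, N=[6·1·6·1]^{1/2}=6.000000
Admissible k: 0..1 (factorial args all ≥0)
  k=0: (−1)^0·6.0000/(6)·0.1106^4·0.9939^0 = +0.000150
  k=1: (−1)^1·6.0000/(2)·0.1106^2·0.9939^2 = -0.036261
d^2_{1,1}(2.9199) = +0.000150 -0.036261 = -0.036111
Phases: e^{-i·(1)·5.4478}=+0.670892+0.741555i, e^{-i·(1)·4.8462}=+0.133412+0.991061i ⇒ D=+0.023307-0.027583i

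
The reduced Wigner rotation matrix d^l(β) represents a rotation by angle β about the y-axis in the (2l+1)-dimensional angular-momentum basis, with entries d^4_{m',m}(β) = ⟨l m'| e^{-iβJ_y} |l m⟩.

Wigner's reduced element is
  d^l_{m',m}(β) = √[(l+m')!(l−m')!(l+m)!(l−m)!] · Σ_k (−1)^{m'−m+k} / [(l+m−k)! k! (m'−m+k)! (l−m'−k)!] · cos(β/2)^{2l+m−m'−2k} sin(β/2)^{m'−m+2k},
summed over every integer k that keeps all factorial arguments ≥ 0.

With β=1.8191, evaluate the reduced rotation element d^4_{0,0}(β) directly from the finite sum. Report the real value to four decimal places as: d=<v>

d=0.1645

d^4_{0,0}(β=1.8191) via Wigner's sum:
With c≡cos(β/2)=0.614101 and s≡sin(β/2)=0.789227, N=[24·24·24·24]^{1/2}=576.000000
k: max(0,(0)−(0))=0 … min(4+(0),4−(0))=4
  k=0: (−1)^0·576.0000/(576)·0.6141^8·0.7892^0 = +0.020226
  k=1: (−1)^1·576.0000/(36)·0.6141^6·0.7892^2 = -0.534519
  k=2: (−1)^2·576.0000/(16)·0.6141^4·0.7892^4 = +1.986417
  k=3: (−1)^3·576.0000/(36)·0.6141^2·0.7892^6 = -1.458185
  k=4: (−1)^4·576.0000/(576)·0.6141^0·0.7892^8 = +0.150528
d^4_{0,0}(1.8191) = +0.020226 -0.534519 +1.986417 -1.458185 +0.150528 = +0.164467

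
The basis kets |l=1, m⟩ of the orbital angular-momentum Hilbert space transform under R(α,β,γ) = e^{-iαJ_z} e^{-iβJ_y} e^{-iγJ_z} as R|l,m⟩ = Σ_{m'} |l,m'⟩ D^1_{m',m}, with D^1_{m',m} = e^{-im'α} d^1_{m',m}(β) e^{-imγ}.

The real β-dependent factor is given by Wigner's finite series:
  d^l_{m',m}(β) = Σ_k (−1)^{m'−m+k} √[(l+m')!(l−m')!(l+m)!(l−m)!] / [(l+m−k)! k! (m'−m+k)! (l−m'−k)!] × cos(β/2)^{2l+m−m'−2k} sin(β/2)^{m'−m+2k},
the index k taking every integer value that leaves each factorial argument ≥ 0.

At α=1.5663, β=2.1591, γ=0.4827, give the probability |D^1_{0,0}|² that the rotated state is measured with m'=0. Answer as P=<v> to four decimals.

First d^1_{0,0}(β=2.1591), then the phase factors e^{-i(0)α} and e^{-i(0)γ}:
c=cos(2.1591/2)=0.471725, s=sin(2.1591/2)=0.881746; N=√[1·1·1·1]=1.000000
The bounds max(0,m−m')=0 and min(l+m,l−m')=1 give 2 terms
  k=0: (−1)^0·1.0000/(1)·0.4717^2·0.8817^0 = +0.222525
  k=1: (−1)^1·1.0000/(1)·0.4717^0·0.8817^2 = -0.777475
d^1_{0,0}(2.1591) = +0.222525 -0.777475 = -0.554951
|D^1_{0,0}|² = |d^1_{0,0}(β)|² = (-0.554951)² = 0.307970 (the z-rotation phases have unit modulus)

P=0.3080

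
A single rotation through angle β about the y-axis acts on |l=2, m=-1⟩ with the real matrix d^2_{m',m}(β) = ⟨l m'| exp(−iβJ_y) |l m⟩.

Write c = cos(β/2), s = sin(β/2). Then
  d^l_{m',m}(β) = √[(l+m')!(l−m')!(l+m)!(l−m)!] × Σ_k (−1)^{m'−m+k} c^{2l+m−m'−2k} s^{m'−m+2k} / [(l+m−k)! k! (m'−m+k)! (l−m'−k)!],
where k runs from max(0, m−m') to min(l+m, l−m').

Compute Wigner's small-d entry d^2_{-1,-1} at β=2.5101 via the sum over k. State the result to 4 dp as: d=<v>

d^2_{-1,-1}(β=2.5101) via Wigner's sum:
With c≡cos(β/2)=0.310526 and s≡sin(β/2)=0.950565, N=[1·6·1·6]^{1/2}=6.000000
k: max(0,(-1)−(-1))=0 … min(2+(-1),2−(-1))=1
  k=0: (−1)^0·6.0000/(6)·0.3105^4·0.9506^0 = +0.009298
  k=1: (−1)^1·6.0000/(2)·0.3105^2·0.9506^2 = -0.261385
d^2_{-1,-1}(2.5101) = +0.009298 -0.261385 = -0.252087

d=-0.2521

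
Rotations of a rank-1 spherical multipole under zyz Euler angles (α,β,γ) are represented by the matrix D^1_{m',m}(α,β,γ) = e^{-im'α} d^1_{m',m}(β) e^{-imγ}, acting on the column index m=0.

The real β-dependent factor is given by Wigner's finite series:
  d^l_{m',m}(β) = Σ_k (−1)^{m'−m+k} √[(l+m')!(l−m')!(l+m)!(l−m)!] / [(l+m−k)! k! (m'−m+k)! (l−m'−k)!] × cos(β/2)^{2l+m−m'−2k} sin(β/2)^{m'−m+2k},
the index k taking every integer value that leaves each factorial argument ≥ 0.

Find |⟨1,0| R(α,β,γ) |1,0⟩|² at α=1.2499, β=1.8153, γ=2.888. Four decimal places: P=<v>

First d^1_{0,0}(β=1.8153), then the phase factors e^{-i(0)α} and e^{-i(0)γ}:
With c≡cos(β/2)=0.615599 and s≡sin(β/2)=0.788059, N=[1·1·1·1]^{1/2}=1.000000
The bounds max(0,m−m')=0 and min(l+m,l−m')=1 give 2 terms
  k=0: (−1)^0·1.0000/(1)·0.6156^2·0.7881^0 = +0.378963
  k=1: (−1)^1·1.0000/(1)·0.6156^0·0.7881^2 = -0.621037
d^1_{0,0}(1.8153) = +0.378963 -0.621037 = -0.242075
|D^1_{0,0}|² = |d^1_{0,0}(β)|² = (-0.242075)² = 0.058600 (the z-rotation phases have unit modulus)

P=0.0586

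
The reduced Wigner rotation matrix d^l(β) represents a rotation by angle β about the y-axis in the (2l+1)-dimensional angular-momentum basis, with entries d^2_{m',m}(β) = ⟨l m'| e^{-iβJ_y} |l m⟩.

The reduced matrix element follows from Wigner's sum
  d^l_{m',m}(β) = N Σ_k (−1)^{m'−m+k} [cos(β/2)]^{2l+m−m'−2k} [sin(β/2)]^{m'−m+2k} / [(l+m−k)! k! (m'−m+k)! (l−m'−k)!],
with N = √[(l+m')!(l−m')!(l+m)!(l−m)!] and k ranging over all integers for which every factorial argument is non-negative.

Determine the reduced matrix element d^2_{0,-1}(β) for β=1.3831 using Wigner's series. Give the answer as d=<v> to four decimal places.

d^2_{0,-1}(β=1.3831) via Wigner's sum:
Half-angle: c=0.770258, s=0.637732. N=√(2·2·1·6)=4.898979
k: max(0,(-1)−(0))=0 … min(2+(-1),2−(0))=1
  k=0: (−1)^1·4.8990/(2)·0.7703^3·0.6377^1 = -0.713877
  k=1: (−1)^2·4.8990/(2)·0.7703^1·0.6377^3 = +0.489358
d^2_{0,-1}(1.3831) = -0.713877 +0.489358 = -0.224519

d=-0.2245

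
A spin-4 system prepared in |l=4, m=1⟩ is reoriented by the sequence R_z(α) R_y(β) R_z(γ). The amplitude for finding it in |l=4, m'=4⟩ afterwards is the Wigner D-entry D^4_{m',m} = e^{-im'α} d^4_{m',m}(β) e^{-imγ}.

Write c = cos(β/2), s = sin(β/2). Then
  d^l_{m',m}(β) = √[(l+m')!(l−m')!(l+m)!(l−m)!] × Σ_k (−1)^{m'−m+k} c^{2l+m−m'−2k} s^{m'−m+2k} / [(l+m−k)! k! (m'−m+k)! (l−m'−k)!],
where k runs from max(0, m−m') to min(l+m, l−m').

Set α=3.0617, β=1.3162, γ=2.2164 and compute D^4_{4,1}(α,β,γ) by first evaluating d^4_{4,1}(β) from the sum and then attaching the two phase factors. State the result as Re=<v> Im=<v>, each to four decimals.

Re=0.1700 Im=0.5027

D^4_{4,1}(3.0617,1.3162,2.2164) = e^{-i·4·3.0617}·d^4_{4,1}(1.3162)·e^{-i·1·2.2164}. Compute d first:
Half-angle: c=0.791156, s=0.611615. N=√(40320·1·120·6)=5387.986637
k: max(0,(1)−(4))=0 … min(4+(1),4−(4))=0
  k=0: (−1)^3·5387.9866/(720)·0.7912^5·0.6116^3 = -0.530686
d^4_{4,1}(1.3162) = -0.530686
Attach z-rotation phases: D = e^{-i(4)(3.0617)}·(-0.530686)·e^{-i(1)(2.2164)} = +0.169972+0.502730i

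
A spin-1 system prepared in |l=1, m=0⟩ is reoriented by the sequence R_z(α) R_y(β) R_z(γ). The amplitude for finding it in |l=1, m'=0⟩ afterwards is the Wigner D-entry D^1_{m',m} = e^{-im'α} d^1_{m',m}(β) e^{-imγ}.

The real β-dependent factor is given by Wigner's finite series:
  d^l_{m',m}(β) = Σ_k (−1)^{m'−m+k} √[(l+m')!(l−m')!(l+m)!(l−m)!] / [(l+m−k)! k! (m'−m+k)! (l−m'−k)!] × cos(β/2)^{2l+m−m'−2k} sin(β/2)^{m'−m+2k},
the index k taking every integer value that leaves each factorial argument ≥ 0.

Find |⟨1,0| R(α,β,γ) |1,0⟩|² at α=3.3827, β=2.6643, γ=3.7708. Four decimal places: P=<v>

Split into d^1_{0,0}(β=2.6643) × two z-phases.
With c≡cos(β/2)=0.236388 and s≡sin(β/2)=0.971659, N=[1·1·1·1]^{1/2}=1.000000
The bounds max(0,m−m')=0 and min(l+m,l−m')=1 give 2 terms
  k=0: (−1)^0·1.0000/(1)·0.2364^2·0.9717^0 = +0.055879
  k=1: (−1)^1·1.0000/(1)·0.2364^0·0.9717^2 = -0.944121
d^1_{0,0}(2.6643) = +0.055879 -0.944121 = -0.888242
|D^1_{0,0}|² = |d^1_{0,0}(β)|² = (-0.888242)² = 0.788974 (the z-rotation phases have unit modulus)

P=0.7890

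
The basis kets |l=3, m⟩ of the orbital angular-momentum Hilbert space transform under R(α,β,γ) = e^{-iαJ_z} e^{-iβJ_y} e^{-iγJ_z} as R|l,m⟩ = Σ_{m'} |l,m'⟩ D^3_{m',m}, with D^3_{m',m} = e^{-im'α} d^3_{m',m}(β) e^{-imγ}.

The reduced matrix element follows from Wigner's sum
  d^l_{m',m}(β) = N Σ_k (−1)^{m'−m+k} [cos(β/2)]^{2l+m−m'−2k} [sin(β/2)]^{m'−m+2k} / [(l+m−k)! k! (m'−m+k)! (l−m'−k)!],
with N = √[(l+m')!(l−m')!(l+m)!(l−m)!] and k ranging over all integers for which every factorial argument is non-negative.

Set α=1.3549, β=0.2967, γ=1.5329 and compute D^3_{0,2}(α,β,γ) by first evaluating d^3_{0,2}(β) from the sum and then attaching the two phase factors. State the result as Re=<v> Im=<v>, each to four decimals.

Re=-0.1116 Im=-0.0085

Split into d^3_{0,2}(β=0.2967) × two z-phases.
Half-angle: c=0.989016, s=0.147806. N=√(6·6·120·1)=65.726707
k: max(0,(2)−(0))=2 … min(3+(2),3−(0))=3
  k=2: (−1)^0·65.7267/(12)·0.9890^4·0.1478^2 = +0.114488
  k=3: (−1)^1·65.7267/(12)·0.9890^2·0.1478^4 = -0.002557
d^3_{0,2}(0.2967) = +0.114488 -0.002557 = +0.111931
Phases: e^{-i·(0)·1.3549}=+1.000000+0.000000i, e^{-i·(2)·1.5329}=-0.997129-0.075720i ⇒ D=-0.111610-0.008475i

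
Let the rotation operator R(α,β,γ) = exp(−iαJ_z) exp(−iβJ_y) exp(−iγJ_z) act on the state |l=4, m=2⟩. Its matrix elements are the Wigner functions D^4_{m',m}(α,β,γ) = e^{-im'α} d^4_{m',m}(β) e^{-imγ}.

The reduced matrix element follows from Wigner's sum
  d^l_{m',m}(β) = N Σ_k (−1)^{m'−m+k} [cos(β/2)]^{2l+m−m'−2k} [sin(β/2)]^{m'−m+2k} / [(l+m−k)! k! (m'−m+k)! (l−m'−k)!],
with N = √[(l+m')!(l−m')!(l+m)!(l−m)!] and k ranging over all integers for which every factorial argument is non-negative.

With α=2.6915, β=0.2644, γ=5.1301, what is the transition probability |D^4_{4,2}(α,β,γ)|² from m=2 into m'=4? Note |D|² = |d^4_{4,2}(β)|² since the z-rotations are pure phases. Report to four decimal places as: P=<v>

Split into d^4_{4,2}(β=0.2644) × two z-phases.
Half-angle: c=0.991274, s=0.131815. N=√(40320·1·720·2)=7619.763776
Admissible k: 0..0 (factorial args all ≥0)
  k=0: (−1)^2·7619.7638/(1440)·0.9913^6·0.1318^2 = +0.087232
d^4_{4,2}(0.2644) = +0.087232
|D^4_{4,2}|² = |d^4_{4,2}(β)|² = (+0.087232)² = 0.007609 (the z-rotation phases have unit modulus)

P=0.0076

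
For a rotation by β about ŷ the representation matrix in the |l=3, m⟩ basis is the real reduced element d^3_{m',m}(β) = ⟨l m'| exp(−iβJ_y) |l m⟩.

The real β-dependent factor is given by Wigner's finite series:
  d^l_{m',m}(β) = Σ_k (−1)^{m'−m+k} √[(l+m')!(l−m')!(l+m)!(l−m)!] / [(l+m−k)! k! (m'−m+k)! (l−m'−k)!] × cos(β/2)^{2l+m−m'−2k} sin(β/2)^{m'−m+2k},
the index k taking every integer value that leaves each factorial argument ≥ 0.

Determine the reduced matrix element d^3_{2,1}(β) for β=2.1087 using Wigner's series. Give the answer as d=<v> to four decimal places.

d=0.4200

d^3_{2,1}(β=2.1087) via Wigner's sum:
With c≡cos(β/2)=0.493793 and s≡sin(β/2)=0.869579, N=[120·1·24·2]^{1/2}=75.894664
Admissible k: 0..1 (factorial args all ≥0)
  k=0: (−1)^1·75.8947/(24)·0.4938^5·0.8696^1 = -0.080730
  k=1: (−1)^2·75.8947/(12)·0.4938^3·0.8696^3 = +0.500717
d^3_{2,1}(2.1087) = -0.080730 +0.500717 = +0.419988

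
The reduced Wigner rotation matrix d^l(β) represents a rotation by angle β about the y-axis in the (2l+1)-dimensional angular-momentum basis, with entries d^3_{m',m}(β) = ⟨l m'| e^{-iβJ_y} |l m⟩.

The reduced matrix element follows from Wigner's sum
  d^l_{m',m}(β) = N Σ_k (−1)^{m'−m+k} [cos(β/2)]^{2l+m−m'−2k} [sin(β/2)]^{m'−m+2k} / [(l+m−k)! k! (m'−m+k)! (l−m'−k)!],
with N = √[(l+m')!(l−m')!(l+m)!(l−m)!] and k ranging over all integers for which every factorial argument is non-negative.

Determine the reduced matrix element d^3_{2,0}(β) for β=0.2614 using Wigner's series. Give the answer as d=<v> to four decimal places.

d^3_{2,0}(β=0.2614) via Wigner's sum:
With c≡cos(β/2)=0.991471 and s≡sin(β/2)=0.130328, N=[120·1·6·6]^{1/2}=65.726707
k∈{0,1} keeps every argument non-negative
  k=0: (−1)^2·65.7267/(12)·0.9915^4·0.1303^2 = +0.089900
  k=1: (−1)^3·65.7267/(12)·0.9915^2·0.1303^4 = -0.001553
d^3_{2,0}(0.2614) = +0.089900 -0.001553 = +0.088346

d=0.0883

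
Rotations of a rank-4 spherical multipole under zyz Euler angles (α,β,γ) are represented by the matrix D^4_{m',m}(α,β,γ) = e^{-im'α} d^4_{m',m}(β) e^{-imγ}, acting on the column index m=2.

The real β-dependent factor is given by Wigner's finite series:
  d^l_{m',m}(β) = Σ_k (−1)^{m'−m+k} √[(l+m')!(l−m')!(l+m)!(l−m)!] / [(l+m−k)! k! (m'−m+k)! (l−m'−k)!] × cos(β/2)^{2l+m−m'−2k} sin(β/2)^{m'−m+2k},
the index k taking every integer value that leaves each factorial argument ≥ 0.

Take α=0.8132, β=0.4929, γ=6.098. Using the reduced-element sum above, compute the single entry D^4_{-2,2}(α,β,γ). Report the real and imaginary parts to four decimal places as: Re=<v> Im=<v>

Re=-0.0184 Im=0.0406

First d^4_{-2,2}(β=0.4929), then the phase factors e^{-i(-2)α} and e^{-i(2)γ}:
With c≡cos(β/2)=0.969785 and s≡sin(β/2)=0.243963, N=[2·720·720·2]^{1/2}=1440.000000
The bounds max(0,m−m')=4 and min(l+m,l−m')=6 give 3 terms
  k=4: (−1)^0·1440.0000/(96)·0.9698^4·0.2440^4 = +0.046999
  k=5: (−1)^1·1440.0000/(120)·0.9698^2·0.2440^6 = -0.002379
  k=6: (−1)^2·1440.0000/(1440)·0.9698^0·0.2440^8 = +0.000013
d^4_{-2,2}(0.4929) = +0.046999 -0.002379 +0.000013 = +0.044632
Attach z-rotation phases: D = e^{-i(-2)(0.8132)}·(+0.044632)·e^{-i(2)(6.098)} = -0.018442+0.040643i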